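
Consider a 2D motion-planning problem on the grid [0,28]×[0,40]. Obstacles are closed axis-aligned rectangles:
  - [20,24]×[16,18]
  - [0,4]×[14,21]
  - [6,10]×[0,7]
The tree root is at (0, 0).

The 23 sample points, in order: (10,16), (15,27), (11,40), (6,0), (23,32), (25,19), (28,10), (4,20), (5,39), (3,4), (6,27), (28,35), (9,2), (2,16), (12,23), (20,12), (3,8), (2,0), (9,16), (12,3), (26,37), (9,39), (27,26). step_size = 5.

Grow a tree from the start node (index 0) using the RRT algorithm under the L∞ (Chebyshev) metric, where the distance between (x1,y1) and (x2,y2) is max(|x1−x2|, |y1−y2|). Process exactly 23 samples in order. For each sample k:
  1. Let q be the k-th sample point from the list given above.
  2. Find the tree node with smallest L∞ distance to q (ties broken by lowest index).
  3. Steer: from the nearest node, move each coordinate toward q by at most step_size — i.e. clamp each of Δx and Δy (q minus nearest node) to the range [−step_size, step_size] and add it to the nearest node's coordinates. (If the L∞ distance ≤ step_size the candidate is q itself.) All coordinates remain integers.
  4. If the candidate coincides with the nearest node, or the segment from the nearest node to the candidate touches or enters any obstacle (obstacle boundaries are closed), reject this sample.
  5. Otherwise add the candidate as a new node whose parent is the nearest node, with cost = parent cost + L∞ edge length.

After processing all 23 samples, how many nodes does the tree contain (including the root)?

Node count: 15

1. q=(10,16) nearest=0 d=16 new=(5,5) → add node 1 parent=0 cost=5
2. q=(15,27) nearest=1 d=22 new=(10,10) → blocked by [6,10]×[0,7], reject
3. q=(11,40) nearest=1 d=35 new=(10,10) → blocked by [6,10]×[0,7], reject
4. q=(6,0) nearest=1 d=5 new=(6,0) → blocked by [6,10]×[0,7], reject
5. q=(23,32) nearest=1 d=27 new=(10,10) → blocked by [6,10]×[0,7], reject
6. q=(25,19) nearest=1 d=20 new=(10,10) → blocked by [6,10]×[0,7], reject
7. q=(28,10) nearest=1 d=23 new=(10,10) → blocked by [6,10]×[0,7], reject
8. q=(4,20) nearest=1 d=15 new=(4,10) → add node 2 parent=1 cost=10
9. q=(5,39) nearest=2 d=29 new=(5,15) → add node 3 parent=2 cost=15
10. q=(3,4) nearest=1 d=2 new=(3,4) → add node 4 parent=1 cost=7
11. q=(6,27) nearest=3 d=12 new=(6,20) → add node 5 parent=3 cost=20
12. q=(28,35) nearest=5 d=22 new=(11,25) → add node 6 parent=5 cost=25
13. q=(9,2) nearest=1 d=4 new=(9,2) → blocked by [6,10]×[0,7], reject
14. q=(2,16) nearest=3 d=3 new=(2,16) → blocked by [0,4]×[14,21], reject
15. q=(12,23) nearest=6 d=2 new=(12,23) → add node 7 parent=6 cost=27
16. q=(20,12) nearest=7 d=11 new=(17,18) → add node 8 parent=7 cost=32
17. q=(3,8) nearest=2 d=2 new=(3,8) → add node 9 parent=2 cost=12
18. q=(2,0) nearest=0 d=2 new=(2,0) → add node 10 parent=0 cost=2
19. q=(9,16) nearest=3 d=4 new=(9,16) → add node 11 parent=3 cost=19
20. q=(12,3) nearest=1 d=7 new=(10,3) → blocked by [6,10]×[0,7], reject
21. q=(26,37) nearest=7 d=14 new=(17,28) → add node 12 parent=7 cost=32
22. q=(9,39) nearest=12 d=11 new=(12,33) → add node 13 parent=12 cost=37
23. q=(27,26) nearest=8 d=10 new=(22,23) → add node 14 parent=8 cost=37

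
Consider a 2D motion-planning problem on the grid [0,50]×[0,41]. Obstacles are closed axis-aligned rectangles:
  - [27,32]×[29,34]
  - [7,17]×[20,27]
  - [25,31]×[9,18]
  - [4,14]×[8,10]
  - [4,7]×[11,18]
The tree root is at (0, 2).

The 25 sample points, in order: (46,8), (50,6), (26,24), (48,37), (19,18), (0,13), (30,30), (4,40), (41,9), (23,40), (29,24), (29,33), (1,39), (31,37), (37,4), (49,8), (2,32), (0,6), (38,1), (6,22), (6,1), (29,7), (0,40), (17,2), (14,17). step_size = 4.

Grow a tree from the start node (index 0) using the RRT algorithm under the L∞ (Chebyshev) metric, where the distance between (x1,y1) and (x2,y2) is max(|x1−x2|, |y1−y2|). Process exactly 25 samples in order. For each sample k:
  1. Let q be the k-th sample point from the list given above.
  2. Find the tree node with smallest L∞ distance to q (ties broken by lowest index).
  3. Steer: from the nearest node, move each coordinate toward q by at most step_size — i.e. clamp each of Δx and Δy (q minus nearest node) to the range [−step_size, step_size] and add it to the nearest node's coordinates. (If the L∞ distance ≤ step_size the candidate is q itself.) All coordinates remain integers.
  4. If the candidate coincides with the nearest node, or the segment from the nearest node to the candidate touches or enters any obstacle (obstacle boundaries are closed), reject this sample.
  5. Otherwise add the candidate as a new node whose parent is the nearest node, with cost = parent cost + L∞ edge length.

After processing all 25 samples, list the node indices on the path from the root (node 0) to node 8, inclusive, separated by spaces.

Path: 0 8

1. q=(46,8) nearest=0 d=46 new=(4,6) → add node 1 parent=0 cost=4
2. q=(50,6) nearest=1 d=46 new=(8,6) → add node 2 parent=1 cost=8
3. q=(26,24) nearest=2 d=18 new=(12,10) → blocked by [4,14]×[8,10], reject
4. q=(48,37) nearest=2 d=40 new=(12,10) → blocked by [4,14]×[8,10], reject
5. q=(19,18) nearest=2 d=12 new=(12,10) → blocked by [4,14]×[8,10], reject
6. q=(0,13) nearest=1 d=7 new=(0,10) → add node 3 parent=1 cost=8
7. q=(30,30) nearest=2 d=24 new=(12,10) → blocked by [4,14]×[8,10], reject
8. q=(4,40) nearest=3 d=30 new=(4,14) → blocked by [4,7]×[11,18], reject
9. q=(41,9) nearest=2 d=33 new=(12,9) → blocked by [4,14]×[8,10], reject
10. q=(23,40) nearest=3 d=30 new=(4,14) → blocked by [4,7]×[11,18], reject
11. q=(29,24) nearest=2 d=21 new=(12,10) → blocked by [4,14]×[8,10], reject
12. q=(29,33) nearest=1 d=27 new=(8,10) → blocked by [4,14]×[8,10], reject
13. q=(1,39) nearest=3 d=29 new=(1,14) → add node 4 parent=3 cost=12
14. q=(31,37) nearest=4 d=30 new=(5,18) → blocked by [4,7]×[11,18], reject
15. q=(37,4) nearest=2 d=29 new=(12,4) → add node 5 parent=2 cost=12
16. q=(49,8) nearest=5 d=37 new=(16,8) → add node 6 parent=5 cost=16
17. q=(2,32) nearest=4 d=18 new=(2,18) → add node 7 parent=4 cost=16
18. q=(0,6) nearest=0 d=4 new=(0,6) → add node 8 parent=0 cost=4
19. q=(38,1) nearest=6 d=22 new=(20,4) → add node 9 parent=6 cost=20
20. q=(6,22) nearest=7 d=4 new=(6,22) → add node 10 parent=7 cost=20
21. q=(6,1) nearest=1 d=5 new=(6,2) → add node 11 parent=1 cost=8
22. q=(29,7) nearest=9 d=9 new=(24,7) → add node 12 parent=9 cost=24
23. q=(0,40) nearest=10 d=18 new=(2,26) → add node 13 parent=10 cost=24
24. q=(17,2) nearest=9 d=3 new=(17,2) → add node 14 parent=9 cost=23
25. q=(14,17) nearest=10 d=8 new=(10,18) → blocked by [7,17]×[20,27], reject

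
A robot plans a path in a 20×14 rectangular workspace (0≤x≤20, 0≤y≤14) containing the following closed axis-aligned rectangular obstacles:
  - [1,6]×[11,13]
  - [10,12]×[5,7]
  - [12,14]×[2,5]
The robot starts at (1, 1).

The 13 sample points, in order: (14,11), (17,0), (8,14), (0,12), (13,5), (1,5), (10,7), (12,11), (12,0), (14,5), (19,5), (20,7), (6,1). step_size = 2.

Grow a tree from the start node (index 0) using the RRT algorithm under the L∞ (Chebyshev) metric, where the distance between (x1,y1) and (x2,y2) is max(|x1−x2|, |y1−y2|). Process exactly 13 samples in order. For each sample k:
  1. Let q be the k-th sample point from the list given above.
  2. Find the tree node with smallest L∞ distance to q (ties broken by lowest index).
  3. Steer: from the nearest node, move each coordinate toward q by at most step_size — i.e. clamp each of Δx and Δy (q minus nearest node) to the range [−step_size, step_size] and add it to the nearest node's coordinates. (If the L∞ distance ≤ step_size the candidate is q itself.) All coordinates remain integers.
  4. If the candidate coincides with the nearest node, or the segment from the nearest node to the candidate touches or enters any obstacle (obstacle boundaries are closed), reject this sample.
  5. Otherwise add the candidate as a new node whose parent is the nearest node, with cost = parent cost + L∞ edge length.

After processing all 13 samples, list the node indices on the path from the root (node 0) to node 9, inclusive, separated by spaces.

1. q=(14,11) nearest=0 d=13 new=(3,3) → add node 1 parent=0 cost=2
2. q=(17,0) nearest=1 d=14 new=(5,1) → add node 2 parent=1 cost=4
3. q=(8,14) nearest=1 d=11 new=(5,5) → add node 3 parent=1 cost=4
4. q=(0,12) nearest=3 d=7 new=(3,7) → add node 4 parent=3 cost=6
5. q=(13,5) nearest=2 d=8 new=(7,3) → add node 5 parent=2 cost=6
6. q=(1,5) nearest=1 d=2 new=(1,5) → add node 6 parent=1 cost=4
7. q=(10,7) nearest=5 d=4 new=(9,5) → add node 7 parent=5 cost=8
8. q=(12,11) nearest=7 d=6 new=(11,7) → blocked by [10,12]×[5,7], reject
9. q=(12,0) nearest=5 d=5 new=(9,1) → add node 8 parent=5 cost=8
10. q=(14,5) nearest=7 d=5 new=(11,5) → blocked by [10,12]×[5,7], reject
11. q=(19,5) nearest=7 d=10 new=(11,5) → blocked by [10,12]×[5,7], reject
12. q=(20,7) nearest=7 d=11 new=(11,7) → blocked by [10,12]×[5,7], reject
13. q=(6,1) nearest=2 d=1 new=(6,1) → add node 9 parent=2 cost=5

Path: 0 1 2 9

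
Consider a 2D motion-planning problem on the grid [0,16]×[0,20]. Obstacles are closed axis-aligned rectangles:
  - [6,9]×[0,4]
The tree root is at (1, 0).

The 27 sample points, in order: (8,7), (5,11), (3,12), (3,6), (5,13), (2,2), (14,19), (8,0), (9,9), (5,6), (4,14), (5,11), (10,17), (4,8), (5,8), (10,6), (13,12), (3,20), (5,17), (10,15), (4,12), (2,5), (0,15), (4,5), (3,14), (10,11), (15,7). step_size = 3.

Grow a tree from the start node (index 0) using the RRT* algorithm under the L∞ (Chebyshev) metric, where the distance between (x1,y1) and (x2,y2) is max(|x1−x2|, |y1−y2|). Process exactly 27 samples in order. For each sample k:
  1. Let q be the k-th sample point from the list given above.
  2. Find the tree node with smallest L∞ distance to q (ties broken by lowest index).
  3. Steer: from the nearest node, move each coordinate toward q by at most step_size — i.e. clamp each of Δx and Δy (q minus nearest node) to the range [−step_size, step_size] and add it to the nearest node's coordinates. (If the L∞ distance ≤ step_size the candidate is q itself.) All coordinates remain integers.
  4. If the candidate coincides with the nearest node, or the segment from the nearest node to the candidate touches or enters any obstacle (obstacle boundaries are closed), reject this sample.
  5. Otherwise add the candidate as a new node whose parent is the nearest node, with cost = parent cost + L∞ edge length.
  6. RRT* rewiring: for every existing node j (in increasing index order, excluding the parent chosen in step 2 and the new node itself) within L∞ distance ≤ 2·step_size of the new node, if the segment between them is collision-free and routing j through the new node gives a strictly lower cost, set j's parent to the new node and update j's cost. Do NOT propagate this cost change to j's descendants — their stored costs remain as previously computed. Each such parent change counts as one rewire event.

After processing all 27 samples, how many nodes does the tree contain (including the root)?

Node count: 26

1. q=(8,7) nearest=0 d=7 new=(4,3) → add node 1 parent=0 cost=3
2. q=(5,11) nearest=1 d=8 new=(5,6) → add node 2 parent=1 cost=6
3. q=(3,12) nearest=2 d=6 new=(3,9) → add node 3 parent=2 cost=9
4. q=(3,6) nearest=2 d=2 new=(3,6) → add node 4 parent=2 cost=8
5. q=(5,13) nearest=3 d=4 new=(5,12) → add node 5 parent=3 cost=12
6. q=(2,2) nearest=0 d=2 new=(2,2) → add node 6 parent=0 cost=2; rewire 4→6 (6<8)
7. q=(14,19) nearest=5 d=9 new=(8,15) → add node 7 parent=5 cost=15
8. q=(8,0) nearest=1 d=4 new=(7,0) → blocked by [6,9]×[0,4], reject
9. q=(9,9) nearest=2 d=4 new=(8,9) → add node 8 parent=2 cost=9
10. q=(5,6) nearest=2 d=0 → coincident, reject
11. q=(4,14) nearest=5 d=2 new=(4,14) → add node 9 parent=5 cost=14
12. q=(5,11) nearest=5 d=1 new=(5,11) → add node 10 parent=5 cost=13
13. q=(10,17) nearest=7 d=2 new=(10,17) → add node 11 parent=7 cost=17
14. q=(4,8) nearest=3 d=1 new=(4,8) → add node 12 parent=3 cost=10
15. q=(5,8) nearest=12 d=1 new=(5,8) → add node 13 parent=12 cost=11
16. q=(10,6) nearest=8 d=3 new=(10,6) → add node 14 parent=8 cost=12
17. q=(13,12) nearest=7 d=5 new=(11,12) → add node 15 parent=7 cost=18
18. q=(3,20) nearest=7 d=5 new=(5,18) → add node 16 parent=7 cost=18
19. q=(5,17) nearest=16 d=1 new=(5,17) → add node 17 parent=16 cost=19
20. q=(10,15) nearest=7 d=2 new=(10,15) → add node 18 parent=7 cost=17
21. q=(4,12) nearest=5 d=1 new=(4,12) → add node 19 parent=5 cost=13; rewire 17→19 (18<19)
22. q=(2,5) nearest=4 d=1 new=(2,5) → add node 20 parent=4 cost=7; rewire 13→20 (10<11)
23. q=(0,15) nearest=9 d=4 new=(1,15) → add node 21 parent=9 cost=17
24. q=(4,5) nearest=2 d=1 new=(4,5) → add node 22 parent=2 cost=7
25. q=(3,14) nearest=9 d=1 new=(3,14) → add node 23 parent=9 cost=15
26. q=(10,11) nearest=15 d=1 new=(10,11) → add node 24 parent=15 cost=19
27. q=(15,7) nearest=14 d=5 new=(13,7) → add node 25 parent=14 cost=15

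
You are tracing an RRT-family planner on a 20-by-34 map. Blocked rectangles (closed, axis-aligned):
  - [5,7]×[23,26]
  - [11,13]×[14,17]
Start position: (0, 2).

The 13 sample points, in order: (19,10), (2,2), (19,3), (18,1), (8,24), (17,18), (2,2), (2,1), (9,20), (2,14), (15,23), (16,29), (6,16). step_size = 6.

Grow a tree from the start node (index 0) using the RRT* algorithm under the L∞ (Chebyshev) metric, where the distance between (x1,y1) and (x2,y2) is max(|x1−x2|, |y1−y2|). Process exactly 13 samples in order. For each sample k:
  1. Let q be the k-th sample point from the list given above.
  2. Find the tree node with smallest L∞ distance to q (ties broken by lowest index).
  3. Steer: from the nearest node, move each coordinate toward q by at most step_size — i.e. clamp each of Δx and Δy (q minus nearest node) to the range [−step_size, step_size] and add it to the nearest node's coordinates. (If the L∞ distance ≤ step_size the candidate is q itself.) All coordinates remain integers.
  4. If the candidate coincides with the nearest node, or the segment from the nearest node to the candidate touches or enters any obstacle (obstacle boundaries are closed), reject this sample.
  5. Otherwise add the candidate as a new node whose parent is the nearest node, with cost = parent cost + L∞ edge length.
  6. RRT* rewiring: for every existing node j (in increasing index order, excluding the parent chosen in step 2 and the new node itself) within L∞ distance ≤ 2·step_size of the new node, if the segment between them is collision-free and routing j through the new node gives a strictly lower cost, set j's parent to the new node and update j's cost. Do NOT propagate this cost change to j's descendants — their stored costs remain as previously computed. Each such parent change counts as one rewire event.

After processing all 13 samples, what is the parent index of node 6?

Parent of node 6: 2

1. q=(19,10) nearest=0 d=19 new=(6,8) → add node 1 parent=0 cost=6
2. q=(2,2) nearest=0 d=2 new=(2,2) → add node 2 parent=0 cost=2
3. q=(19,3) nearest=1 d=13 new=(12,3) → add node 3 parent=1 cost=12
4. q=(18,1) nearest=3 d=6 new=(18,1) → add node 4 parent=3 cost=18
5. q=(8,24) nearest=1 d=16 new=(8,14) → add node 5 parent=1 cost=12
6. q=(17,18) nearest=5 d=9 new=(14,18) → blocked by [11,13]×[14,17], reject
7. q=(2,2) nearest=2 d=0 → coincident, reject
8. q=(2,1) nearest=2 d=1 new=(2,1) → add node 6 parent=2 cost=3
9. q=(9,20) nearest=5 d=6 new=(9,20) → add node 7 parent=5 cost=18
10. q=(2,14) nearest=1 d=6 new=(2,14) → add node 8 parent=1 cost=12
11. q=(15,23) nearest=7 d=6 new=(15,23) → add node 9 parent=7 cost=24
12. q=(16,29) nearest=9 d=6 new=(16,29) → add node 10 parent=9 cost=30
13. q=(6,16) nearest=5 d=2 new=(6,16) → add node 11 parent=5 cost=14; rewire 9→11 (23<24)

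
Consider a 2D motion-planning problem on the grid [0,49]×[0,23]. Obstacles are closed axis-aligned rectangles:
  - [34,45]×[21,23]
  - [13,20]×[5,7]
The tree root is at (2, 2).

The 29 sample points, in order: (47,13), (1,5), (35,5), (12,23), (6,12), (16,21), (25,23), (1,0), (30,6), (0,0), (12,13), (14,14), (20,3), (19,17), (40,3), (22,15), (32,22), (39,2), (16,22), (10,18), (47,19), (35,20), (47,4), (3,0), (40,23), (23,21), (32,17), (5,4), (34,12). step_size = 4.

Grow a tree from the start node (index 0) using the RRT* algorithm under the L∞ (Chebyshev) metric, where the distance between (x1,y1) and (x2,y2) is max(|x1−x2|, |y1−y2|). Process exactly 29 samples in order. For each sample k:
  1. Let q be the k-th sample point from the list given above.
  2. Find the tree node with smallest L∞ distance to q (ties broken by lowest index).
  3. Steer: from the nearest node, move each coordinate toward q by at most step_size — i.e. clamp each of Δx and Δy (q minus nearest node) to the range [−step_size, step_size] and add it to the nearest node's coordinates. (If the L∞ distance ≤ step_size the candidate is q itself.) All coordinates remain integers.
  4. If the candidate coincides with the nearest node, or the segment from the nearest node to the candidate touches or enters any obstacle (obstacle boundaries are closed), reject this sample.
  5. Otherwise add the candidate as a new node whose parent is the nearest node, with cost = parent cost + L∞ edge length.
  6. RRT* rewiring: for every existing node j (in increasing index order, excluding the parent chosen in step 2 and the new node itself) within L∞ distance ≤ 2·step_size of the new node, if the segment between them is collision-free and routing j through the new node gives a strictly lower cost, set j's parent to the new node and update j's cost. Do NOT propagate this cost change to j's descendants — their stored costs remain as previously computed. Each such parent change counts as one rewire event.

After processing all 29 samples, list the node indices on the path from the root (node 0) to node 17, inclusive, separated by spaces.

1. q=(47,13) nearest=0 d=45 new=(6,6) → add node 1 parent=0 cost=4
2. q=(1,5) nearest=0 d=3 new=(1,5) → add node 2 parent=0 cost=3
3. q=(35,5) nearest=1 d=29 new=(10,5) → add node 3 parent=1 cost=8
4. q=(12,23) nearest=1 d=17 new=(10,10) → add node 4 parent=1 cost=8
5. q=(6,12) nearest=4 d=4 new=(6,12) → add node 5 parent=4 cost=12
6. q=(16,21) nearest=5 d=10 new=(10,16) → add node 6 parent=5 cost=16
7. q=(25,23) nearest=4 d=15 new=(14,14) → add node 7 parent=4 cost=12
8. q=(1,0) nearest=0 d=2 new=(1,0) → add node 8 parent=0 cost=2
9. q=(30,6) nearest=7 d=16 new=(18,10) → add node 9 parent=7 cost=16
10. q=(0,0) nearest=8 d=1 new=(0,0) → add node 10 parent=8 cost=3
11. q=(12,13) nearest=7 d=2 new=(12,13) → add node 11 parent=7 cost=14
12. q=(14,14) nearest=7 d=0 → coincident, reject
13. q=(20,3) nearest=9 d=7 new=(20,6) → blocked by [13,20]×[5,7], reject
14. q=(19,17) nearest=7 d=5 new=(18,17) → add node 12 parent=7 cost=16
15. q=(40,3) nearest=9 d=22 new=(22,6) → add node 13 parent=9 cost=20
16. q=(22,15) nearest=12 d=4 new=(22,15) → add node 14 parent=12 cost=20
17. q=(32,22) nearest=14 d=10 new=(26,19) → add node 15 parent=14 cost=24
18. q=(39,2) nearest=13 d=17 new=(26,2) → add node 16 parent=13 cost=24
19. q=(16,22) nearest=12 d=5 new=(16,21) → add node 17 parent=12 cost=20
20. q=(10,18) nearest=6 d=2 new=(10,18) → add node 18 parent=6 cost=18
21. q=(47,19) nearest=15 d=21 new=(30,19) → add node 19 parent=15 cost=28
22. q=(35,20) nearest=19 d=5 new=(34,20) → add node 20 parent=19 cost=32
23. q=(47,4) nearest=20 d=16 new=(38,16) → add node 21 parent=20 cost=36
24. q=(3,0) nearest=0 d=2 new=(3,0) → add node 22 parent=0 cost=2
25. q=(40,23) nearest=20 d=6 new=(38,23) → blocked by [34,45]×[21,23], reject
26. q=(23,21) nearest=15 d=3 new=(23,21) → add node 23 parent=15 cost=27
27. q=(32,17) nearest=19 d=2 new=(32,17) → add node 24 parent=19 cost=30
28. q=(5,4) nearest=1 d=2 new=(5,4) → add node 25 parent=1 cost=6
29. q=(34,12) nearest=21 d=4 new=(34,12) → add node 26 parent=21 cost=40

Path: 0 1 4 7 12 17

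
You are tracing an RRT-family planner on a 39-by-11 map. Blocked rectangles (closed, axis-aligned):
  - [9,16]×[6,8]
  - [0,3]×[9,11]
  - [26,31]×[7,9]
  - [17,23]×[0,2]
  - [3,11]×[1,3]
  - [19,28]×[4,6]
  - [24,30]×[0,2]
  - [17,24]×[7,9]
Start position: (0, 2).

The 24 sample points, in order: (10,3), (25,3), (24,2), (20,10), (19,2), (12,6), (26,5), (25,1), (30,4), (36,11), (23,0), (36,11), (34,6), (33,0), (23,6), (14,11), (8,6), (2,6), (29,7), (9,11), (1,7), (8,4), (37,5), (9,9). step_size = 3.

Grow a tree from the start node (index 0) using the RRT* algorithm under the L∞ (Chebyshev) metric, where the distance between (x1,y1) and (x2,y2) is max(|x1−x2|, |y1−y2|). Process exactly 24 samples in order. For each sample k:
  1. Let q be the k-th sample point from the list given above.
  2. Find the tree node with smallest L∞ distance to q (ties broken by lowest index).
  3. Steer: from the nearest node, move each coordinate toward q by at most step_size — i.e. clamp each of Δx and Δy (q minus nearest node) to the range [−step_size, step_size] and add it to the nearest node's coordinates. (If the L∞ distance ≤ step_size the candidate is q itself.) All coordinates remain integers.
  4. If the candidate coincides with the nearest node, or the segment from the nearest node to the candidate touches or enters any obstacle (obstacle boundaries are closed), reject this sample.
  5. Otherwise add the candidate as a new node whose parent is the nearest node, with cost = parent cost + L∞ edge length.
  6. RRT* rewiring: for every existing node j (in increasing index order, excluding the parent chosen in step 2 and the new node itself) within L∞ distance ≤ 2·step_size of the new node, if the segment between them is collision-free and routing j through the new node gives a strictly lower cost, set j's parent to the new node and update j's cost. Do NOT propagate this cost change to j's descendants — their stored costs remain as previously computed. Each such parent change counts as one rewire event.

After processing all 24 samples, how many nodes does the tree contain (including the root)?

1. q=(10,3) nearest=0 d=10 new=(3,3) → blocked by [3,11]×[1,3], reject
2. q=(25,3) nearest=0 d=25 new=(3,3) → blocked by [3,11]×[1,3], reject
3. q=(24,2) nearest=0 d=24 new=(3,2) → blocked by [3,11]×[1,3], reject
4. q=(20,10) nearest=0 d=20 new=(3,5) → add node 1 parent=0 cost=3
5. q=(19,2) nearest=1 d=16 new=(6,2) → blocked by [3,11]×[1,3], reject
6. q=(12,6) nearest=1 d=9 new=(6,6) → add node 2 parent=1 cost=6
7. q=(26,5) nearest=2 d=20 new=(9,5) → add node 3 parent=2 cost=9
8. q=(25,1) nearest=3 d=16 new=(12,2) → blocked by [3,11]×[1,3], reject
9. q=(30,4) nearest=3 d=21 new=(12,4) → add node 4 parent=3 cost=12
10. q=(36,11) nearest=4 d=24 new=(15,7) → blocked by [9,16]×[6,8], reject
11. q=(23,0) nearest=4 d=11 new=(15,1) → add node 5 parent=4 cost=15
12. q=(36,11) nearest=5 d=21 new=(18,4) → add node 6 parent=5 cost=18
13. q=(34,6) nearest=6 d=16 new=(21,6) → blocked by [19,28]×[4,6], reject
14. q=(33,0) nearest=6 d=15 new=(21,1) → blocked by [17,23]×[0,2], reject
15. q=(23,6) nearest=6 d=5 new=(21,6) → blocked by [19,28]×[4,6], reject
16. q=(14,11) nearest=3 d=6 new=(12,8) → blocked by [9,16]×[6,8], reject
17. q=(8,6) nearest=3 d=1 new=(8,6) → add node 7 parent=3 cost=10
18. q=(2,6) nearest=1 d=1 new=(2,6) → add node 8 parent=1 cost=4
19. q=(29,7) nearest=6 d=11 new=(21,7) → blocked by [19,28]×[4,6], reject
20. q=(9,11) nearest=2 d=5 new=(9,9) → add node 9 parent=2 cost=9
21. q=(1,7) nearest=8 d=1 new=(1,7) → add node 10 parent=8 cost=5
22. q=(8,4) nearest=3 d=1 new=(8,4) → add node 11 parent=3 cost=10
23. q=(37,5) nearest=6 d=19 new=(21,5) → blocked by [19,28]×[4,6], reject
24. q=(9,9) nearest=9 d=0 → coincident, reject

Node count: 12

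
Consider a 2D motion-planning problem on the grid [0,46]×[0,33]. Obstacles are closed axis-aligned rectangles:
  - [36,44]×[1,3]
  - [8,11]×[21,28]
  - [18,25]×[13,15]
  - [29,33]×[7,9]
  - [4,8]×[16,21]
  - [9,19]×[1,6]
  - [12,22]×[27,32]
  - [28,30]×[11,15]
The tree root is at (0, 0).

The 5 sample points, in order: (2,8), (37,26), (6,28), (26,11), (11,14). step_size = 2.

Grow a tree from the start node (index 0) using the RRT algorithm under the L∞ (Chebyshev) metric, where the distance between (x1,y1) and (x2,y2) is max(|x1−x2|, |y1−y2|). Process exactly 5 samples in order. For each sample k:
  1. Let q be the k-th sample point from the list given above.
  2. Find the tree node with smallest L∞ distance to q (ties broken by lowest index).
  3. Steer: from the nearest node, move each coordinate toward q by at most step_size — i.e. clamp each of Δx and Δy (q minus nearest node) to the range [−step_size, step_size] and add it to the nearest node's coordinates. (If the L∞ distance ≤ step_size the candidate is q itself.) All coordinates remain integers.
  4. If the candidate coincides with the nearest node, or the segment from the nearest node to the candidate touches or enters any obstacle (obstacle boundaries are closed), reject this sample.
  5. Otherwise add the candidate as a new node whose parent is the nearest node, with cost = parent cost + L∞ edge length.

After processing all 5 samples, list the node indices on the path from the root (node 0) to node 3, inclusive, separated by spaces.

1. q=(2,8) nearest=0 d=8 new=(2,2) → add node 1 parent=0 cost=2
2. q=(37,26) nearest=1 d=35 new=(4,4) → add node 2 parent=1 cost=4
3. q=(6,28) nearest=2 d=24 new=(6,6) → add node 3 parent=2 cost=6
4. q=(26,11) nearest=3 d=20 new=(8,8) → add node 4 parent=3 cost=8
5. q=(11,14) nearest=4 d=6 new=(10,10) → add node 5 parent=4 cost=10

Path: 0 1 2 3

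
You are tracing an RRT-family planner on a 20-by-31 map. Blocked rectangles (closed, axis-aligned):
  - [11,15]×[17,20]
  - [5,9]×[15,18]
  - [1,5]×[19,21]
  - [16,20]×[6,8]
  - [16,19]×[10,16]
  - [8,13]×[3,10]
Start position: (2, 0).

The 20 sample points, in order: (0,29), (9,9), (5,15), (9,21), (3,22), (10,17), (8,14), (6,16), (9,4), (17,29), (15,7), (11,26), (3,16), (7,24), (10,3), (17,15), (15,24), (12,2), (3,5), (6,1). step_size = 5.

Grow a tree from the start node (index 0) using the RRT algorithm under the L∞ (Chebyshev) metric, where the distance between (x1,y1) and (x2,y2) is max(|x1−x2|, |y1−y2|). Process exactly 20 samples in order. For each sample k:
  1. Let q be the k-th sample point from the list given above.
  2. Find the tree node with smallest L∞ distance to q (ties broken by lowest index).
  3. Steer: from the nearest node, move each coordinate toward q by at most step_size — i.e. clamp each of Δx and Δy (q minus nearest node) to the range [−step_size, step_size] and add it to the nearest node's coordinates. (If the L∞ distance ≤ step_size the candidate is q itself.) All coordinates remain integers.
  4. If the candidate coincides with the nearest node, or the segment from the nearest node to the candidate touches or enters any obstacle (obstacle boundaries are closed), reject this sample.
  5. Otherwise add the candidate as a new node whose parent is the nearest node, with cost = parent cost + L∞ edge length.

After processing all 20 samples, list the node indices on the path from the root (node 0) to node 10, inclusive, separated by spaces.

1. q=(0,29) nearest=0 d=29 new=(0,5) → add node 1 parent=0 cost=5
2. q=(9,9) nearest=0 d=9 new=(7,5) → add node 2 parent=0 cost=5
3. q=(5,15) nearest=1 d=10 new=(5,10) → add node 3 parent=1 cost=10
4. q=(9,21) nearest=3 d=11 new=(9,15) → blocked by [5,9]×[15,18], reject
5. q=(3,22) nearest=3 d=12 new=(3,15) → add node 4 parent=3 cost=15
6. q=(10,17) nearest=3 d=7 new=(10,15) → add node 5 parent=3 cost=15
7. q=(8,14) nearest=5 d=2 new=(8,14) → add node 6 parent=5 cost=17
8. q=(6,16) nearest=6 d=2 new=(6,16) → blocked by [5,9]×[15,18], reject
9. q=(9,4) nearest=2 d=2 new=(9,4) → blocked by [8,13]×[3,10], reject
10. q=(17,29) nearest=4 d=14 new=(8,20) → blocked by [5,9]×[15,18], reject
11. q=(15,7) nearest=6 d=7 new=(13,9) → blocked by [8,13]×[3,10], reject
12. q=(11,26) nearest=4 d=11 new=(8,20) → blocked by [5,9]×[15,18], reject
13. q=(3,16) nearest=4 d=1 new=(3,16) → add node 7 parent=4 cost=16
14. q=(7,24) nearest=7 d=8 new=(7,21) → add node 8 parent=7 cost=21
15. q=(10,3) nearest=2 d=3 new=(10,3) → blocked by [8,13]×[3,10], reject
16. q=(17,15) nearest=5 d=7 new=(15,15) → add node 9 parent=5 cost=20
17. q=(15,24) nearest=8 d=8 new=(12,24) → add node 10 parent=8 cost=26
18. q=(12,2) nearest=2 d=5 new=(12,2) → blocked by [8,13]×[3,10], reject
19. q=(3,5) nearest=1 d=3 new=(3,5) → add node 11 parent=1 cost=8
20. q=(6,1) nearest=0 d=4 new=(6,1) → add node 12 parent=0 cost=4

Path: 0 1 3 4 7 8 10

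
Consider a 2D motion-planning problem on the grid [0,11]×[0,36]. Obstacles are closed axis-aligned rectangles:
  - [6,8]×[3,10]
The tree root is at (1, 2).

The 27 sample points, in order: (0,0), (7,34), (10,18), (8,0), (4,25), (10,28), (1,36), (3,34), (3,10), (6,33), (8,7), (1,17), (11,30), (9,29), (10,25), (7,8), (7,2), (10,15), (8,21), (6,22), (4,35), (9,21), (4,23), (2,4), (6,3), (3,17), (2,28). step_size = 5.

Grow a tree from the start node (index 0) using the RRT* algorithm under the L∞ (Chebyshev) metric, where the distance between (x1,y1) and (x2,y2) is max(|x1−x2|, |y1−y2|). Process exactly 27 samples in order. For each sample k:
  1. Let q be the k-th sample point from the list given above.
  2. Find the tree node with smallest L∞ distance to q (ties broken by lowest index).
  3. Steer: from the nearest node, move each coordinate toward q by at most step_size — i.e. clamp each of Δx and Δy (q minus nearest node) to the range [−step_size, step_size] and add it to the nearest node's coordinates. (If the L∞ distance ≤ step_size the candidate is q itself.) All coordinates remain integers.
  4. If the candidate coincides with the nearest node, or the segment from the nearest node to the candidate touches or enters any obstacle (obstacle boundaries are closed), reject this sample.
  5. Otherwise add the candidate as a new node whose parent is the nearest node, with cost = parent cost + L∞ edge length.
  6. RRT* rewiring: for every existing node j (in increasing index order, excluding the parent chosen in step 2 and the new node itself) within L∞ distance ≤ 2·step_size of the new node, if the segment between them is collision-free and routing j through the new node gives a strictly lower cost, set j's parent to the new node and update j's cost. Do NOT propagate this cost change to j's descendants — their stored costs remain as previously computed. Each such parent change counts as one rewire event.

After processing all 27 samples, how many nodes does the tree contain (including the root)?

1. q=(0,0) nearest=0 d=2 new=(0,0) → add node 1 parent=0 cost=2
2. q=(7,34) nearest=0 d=32 new=(6,7) → blocked by [6,8]×[3,10], reject
3. q=(10,18) nearest=0 d=16 new=(6,7) → blocked by [6,8]×[3,10], reject
4. q=(8,0) nearest=0 d=7 new=(6,0) → add node 2 parent=0 cost=5
5. q=(4,25) nearest=0 d=23 new=(4,7) → add node 3 parent=0 cost=5
6. q=(10,28) nearest=3 d=21 new=(9,12) → blocked by [6,8]×[3,10], reject
7. q=(1,36) nearest=3 d=29 new=(1,12) → add node 4 parent=3 cost=10
8. q=(3,34) nearest=4 d=22 new=(3,17) → add node 5 parent=4 cost=15
9. q=(3,10) nearest=4 d=2 new=(3,10) → add node 6 parent=4 cost=12
10. q=(6,33) nearest=5 d=16 new=(6,22) → add node 7 parent=5 cost=20
11. q=(8,7) nearest=3 d=4 new=(8,7) → blocked by [6,8]×[3,10], reject
12. q=(1,17) nearest=5 d=2 new=(1,17) → add node 8 parent=5 cost=17
13. q=(11,30) nearest=7 d=8 new=(11,27) → add node 9 parent=7 cost=25
14. q=(9,29) nearest=9 d=2 new=(9,29) → add node 10 parent=9 cost=27
15. q=(10,25) nearest=9 d=2 new=(10,25) → add node 11 parent=9 cost=27
16. q=(7,8) nearest=3 d=3 new=(7,8) → blocked by [6,8]×[3,10], reject
17. q=(7,2) nearest=2 d=2 new=(7,2) → add node 12 parent=2 cost=7
18. q=(10,15) nearest=5 d=7 new=(8,15) → add node 13 parent=5 cost=20
19. q=(8,21) nearest=7 d=2 new=(8,21) → add node 14 parent=7 cost=22; rewire 11→14 (26<27)
20. q=(6,22) nearest=7 d=0 → coincident, reject
21. q=(4,35) nearest=10 d=6 new=(4,34) → add node 15 parent=10 cost=32
22. q=(9,21) nearest=14 d=1 new=(9,21) → add node 16 parent=14 cost=23
23. q=(4,23) nearest=7 d=2 new=(4,23) → add node 17 parent=7 cost=22
24. q=(2,4) nearest=0 d=2 new=(2,4) → add node 18 parent=0 cost=2; rewire 6→18 (8<12)
25. q=(6,3) nearest=12 d=1 new=(6,3) → blocked by [6,8]×[3,10], reject
26. q=(3,17) nearest=5 d=0 → coincident, reject
27. q=(2,28) nearest=17 d=5 new=(2,28) → add node 19 parent=17 cost=27

Node count: 20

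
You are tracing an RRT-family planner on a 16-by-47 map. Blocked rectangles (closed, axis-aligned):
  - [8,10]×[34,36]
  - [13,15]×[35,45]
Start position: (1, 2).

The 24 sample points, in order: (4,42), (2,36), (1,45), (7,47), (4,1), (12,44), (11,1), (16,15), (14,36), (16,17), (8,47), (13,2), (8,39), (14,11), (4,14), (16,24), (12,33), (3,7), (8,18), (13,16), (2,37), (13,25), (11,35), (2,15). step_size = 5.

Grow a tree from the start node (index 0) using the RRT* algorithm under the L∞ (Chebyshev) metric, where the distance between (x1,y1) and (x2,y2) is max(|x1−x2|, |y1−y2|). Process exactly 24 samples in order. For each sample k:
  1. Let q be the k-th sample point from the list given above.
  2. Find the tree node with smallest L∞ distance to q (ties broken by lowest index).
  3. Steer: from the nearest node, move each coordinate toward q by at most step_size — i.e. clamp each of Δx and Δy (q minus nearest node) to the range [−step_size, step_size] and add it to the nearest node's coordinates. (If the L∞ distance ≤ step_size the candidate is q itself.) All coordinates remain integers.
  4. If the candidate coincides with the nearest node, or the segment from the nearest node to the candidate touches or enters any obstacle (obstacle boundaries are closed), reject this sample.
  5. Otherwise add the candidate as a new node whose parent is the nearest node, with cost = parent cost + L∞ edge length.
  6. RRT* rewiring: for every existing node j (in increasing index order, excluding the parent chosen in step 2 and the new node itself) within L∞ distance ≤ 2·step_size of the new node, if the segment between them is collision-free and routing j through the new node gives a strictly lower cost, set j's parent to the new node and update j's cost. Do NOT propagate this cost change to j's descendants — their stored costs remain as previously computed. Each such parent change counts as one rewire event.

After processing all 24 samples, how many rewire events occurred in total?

1. q=(4,42) nearest=0 d=40 new=(4,7) → add node 1 parent=0 cost=5
2. q=(2,36) nearest=1 d=29 new=(2,12) → add node 2 parent=1 cost=10
3. q=(1,45) nearest=2 d=33 new=(1,17) → add node 3 parent=2 cost=15
4. q=(7,47) nearest=3 d=30 new=(6,22) → add node 4 parent=3 cost=20
5. q=(4,1) nearest=0 d=3 new=(4,1) → add node 5 parent=0 cost=3
6. q=(12,44) nearest=4 d=22 new=(11,27) → add node 6 parent=4 cost=25
7. q=(11,1) nearest=1 d=7 new=(9,2) → add node 7 parent=1 cost=10
8. q=(16,15) nearest=4 d=10 new=(11,17) → add node 8 parent=4 cost=25
9. q=(14,36) nearest=6 d=9 new=(14,32) → add node 9 parent=6 cost=30
10. q=(16,17) nearest=8 d=5 new=(16,17) → add node 10 parent=8 cost=30
11. q=(8,47) nearest=9 d=15 new=(9,37) → blocked by [8,10]×[34,36], reject
12. q=(13,2) nearest=7 d=4 new=(13,2) → add node 11 parent=7 cost=14
13. q=(8,39) nearest=9 d=7 new=(9,37) → blocked by [8,10]×[34,36], reject
14. q=(14,11) nearest=8 d=6 new=(14,12) → add node 12 parent=8 cost=30
15. q=(4,14) nearest=2 d=2 new=(4,14) → add node 13 parent=2 cost=12; rewire 8→13 (19<25); rewire 12→13 (22<30)
16. q=(16,24) nearest=6 d=5 new=(16,24) → add node 14 parent=6 cost=30
17. q=(12,33) nearest=9 d=2 new=(12,33) → add node 15 parent=9 cost=32
18. q=(3,7) nearest=1 d=1 new=(3,7) → add node 16 parent=1 cost=6; rewire 8→16 (16<19)
19. q=(8,18) nearest=8 d=3 new=(8,18) → add node 17 parent=8 cost=19; rewire 10→17 (27<30); rewire 14→17 (27<30)
20. q=(13,16) nearest=8 d=2 new=(13,16) → add node 18 parent=8 cost=18; rewire 10→18 (21<27); rewire 14→18 (26<27)
21. q=(2,37) nearest=6 d=10 new=(6,32) → add node 19 parent=6 cost=30
22. q=(13,25) nearest=6 d=2 new=(13,25) → add node 20 parent=6 cost=27
23. q=(11,35) nearest=15 d=2 new=(11,35) → add node 21 parent=15 cost=34
24. q=(2,15) nearest=3 d=2 new=(2,15) → add node 22 parent=3 cost=17

Rewire events: 7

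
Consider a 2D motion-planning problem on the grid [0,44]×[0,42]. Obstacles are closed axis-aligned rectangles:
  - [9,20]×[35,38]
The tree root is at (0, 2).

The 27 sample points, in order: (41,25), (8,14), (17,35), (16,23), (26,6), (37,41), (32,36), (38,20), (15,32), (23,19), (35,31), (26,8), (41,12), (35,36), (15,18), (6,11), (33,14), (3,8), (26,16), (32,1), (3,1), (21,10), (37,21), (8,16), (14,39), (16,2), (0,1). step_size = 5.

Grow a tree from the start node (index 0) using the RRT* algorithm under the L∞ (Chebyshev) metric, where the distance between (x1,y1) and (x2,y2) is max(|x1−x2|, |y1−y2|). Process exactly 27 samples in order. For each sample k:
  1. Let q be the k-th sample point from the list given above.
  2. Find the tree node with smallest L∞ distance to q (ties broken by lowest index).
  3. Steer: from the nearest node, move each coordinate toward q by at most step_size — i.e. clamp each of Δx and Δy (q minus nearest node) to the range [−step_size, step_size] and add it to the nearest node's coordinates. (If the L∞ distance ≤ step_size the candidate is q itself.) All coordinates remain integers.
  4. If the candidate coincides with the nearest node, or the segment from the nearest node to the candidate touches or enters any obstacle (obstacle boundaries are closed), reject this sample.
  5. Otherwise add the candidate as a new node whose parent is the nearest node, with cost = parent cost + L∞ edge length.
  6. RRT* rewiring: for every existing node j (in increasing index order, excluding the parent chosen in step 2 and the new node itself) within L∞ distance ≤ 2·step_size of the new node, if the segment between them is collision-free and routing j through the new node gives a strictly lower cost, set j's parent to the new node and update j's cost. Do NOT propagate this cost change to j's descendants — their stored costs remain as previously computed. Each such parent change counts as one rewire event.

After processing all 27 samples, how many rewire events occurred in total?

Rewire events: 4

1. q=(41,25) nearest=0 d=41 new=(5,7) → add node 1 parent=0 cost=5
2. q=(8,14) nearest=1 d=7 new=(8,12) → add node 2 parent=1 cost=10
3. q=(17,35) nearest=2 d=23 new=(13,17) → add node 3 parent=2 cost=15
4. q=(16,23) nearest=3 d=6 new=(16,22) → add node 4 parent=3 cost=20
5. q=(26,6) nearest=3 d=13 new=(18,12) → add node 5 parent=3 cost=20
6. q=(37,41) nearest=4 d=21 new=(21,27) → add node 6 parent=4 cost=25
7. q=(32,36) nearest=6 d=11 new=(26,32) → add node 7 parent=6 cost=30
8. q=(38,20) nearest=7 d=12 new=(31,27) → add node 8 parent=7 cost=35
9. q=(15,32) nearest=6 d=6 new=(16,32) → add node 9 parent=6 cost=30
10. q=(23,19) nearest=4 d=7 new=(21,19) → add node 10 parent=4 cost=25
11. q=(35,31) nearest=8 d=4 new=(35,31) → add node 11 parent=8 cost=39
12. q=(26,8) nearest=5 d=8 new=(23,8) → add node 12 parent=5 cost=25
13. q=(41,12) nearest=8 d=15 new=(36,22) → add node 13 parent=8 cost=40
14. q=(35,36) nearest=11 d=5 new=(35,36) → add node 14 parent=11 cost=44
15. q=(15,18) nearest=3 d=2 new=(15,18) → add node 15 parent=3 cost=17; rewire 10→15 (23<25)
16. q=(6,11) nearest=2 d=2 new=(6,11) → add node 16 parent=2 cost=12
17. q=(33,14) nearest=13 d=8 new=(33,17) → add node 17 parent=13 cost=45
18. q=(3,8) nearest=1 d=2 new=(3,8) → add node 18 parent=1 cost=7; rewire 16→18 (10<12)
19. q=(26,16) nearest=10 d=5 new=(26,16) → add node 19 parent=10 cost=28; rewire 13→19 (38<40); rewire 17→19 (35<45)
20. q=(32,1) nearest=12 d=9 new=(28,3) → add node 20 parent=12 cost=30
21. q=(3,1) nearest=0 d=3 new=(3,1) → add node 21 parent=0 cost=3
22. q=(21,10) nearest=12 d=2 new=(21,10) → add node 22 parent=12 cost=27
23. q=(37,21) nearest=13 d=1 new=(37,21) → add node 23 parent=13 cost=39
24. q=(8,16) nearest=2 d=4 new=(8,16) → add node 24 parent=2 cost=14
25. q=(14,39) nearest=9 d=7 new=(14,37) → blocked by [9,20]×[35,38], reject
26. q=(16,2) nearest=12 d=7 new=(18,3) → add node 25 parent=12 cost=30
27. q=(0,1) nearest=0 d=1 new=(0,1) → add node 26 parent=0 cost=1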